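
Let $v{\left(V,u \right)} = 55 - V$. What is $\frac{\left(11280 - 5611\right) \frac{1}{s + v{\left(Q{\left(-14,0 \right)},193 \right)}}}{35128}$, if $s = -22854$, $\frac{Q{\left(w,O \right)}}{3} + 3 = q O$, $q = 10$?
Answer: $- \frac{5669}{800567120} \approx -7.0812 \cdot 10^{-6}$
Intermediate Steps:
$Q{\left(w,O \right)} = -9 + 30 O$ ($Q{\left(w,O \right)} = -9 + 3 \cdot 10 O = -9 + 30 O$)
$\frac{\left(11280 - 5611\right) \frac{1}{s + v{\left(Q{\left(-14,0 \right)},193 \right)}}}{35128} = \frac{\left(11280 - 5611\right) \frac{1}{-22854 + \left(55 - \left(-9 + 30 \cdot 0\right)\right)}}{35128} = \frac{5669}{-22854 + \left(55 - \left(-9 + 0\right)\right)} \frac{1}{35128} = \frac{5669}{-22854 + \left(55 - -9\right)} \frac{1}{35128} = \frac{5669}{-22854 + \left(55 + 9\right)} \frac{1}{35128} = \frac{5669}{-22854 + 64} \cdot \frac{1}{35128} = \frac{5669}{-22790} \cdot \frac{1}{35128} = 5669 \left(- \frac{1}{22790}\right) \frac{1}{35128} = \left(- \frac{5669}{22790}\right) \frac{1}{35128} = - \frac{5669}{800567120}$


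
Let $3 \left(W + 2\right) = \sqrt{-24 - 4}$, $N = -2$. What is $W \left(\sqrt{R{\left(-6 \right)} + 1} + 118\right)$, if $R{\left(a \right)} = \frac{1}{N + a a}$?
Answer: $- \frac{\left(3 - i \sqrt{7}\right) \left(4012 + \sqrt{1190}\right)}{51} \approx -238.03 + 209.92 i$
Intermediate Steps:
$R{\left(a \right)} = \frac{1}{-2 + a^{2}}$ ($R{\left(a \right)} = \frac{1}{-2 + a a} = \frac{1}{-2 + a^{2}}$)
$W = -2 + \frac{2 i \sqrt{7}}{3}$ ($W = -2 + \frac{\sqrt{-24 - 4}}{3} = -2 + \frac{\sqrt{-28}}{3} = -2 + \frac{2 i \sqrt{7}}{3} \approx -2.0 + 1.7638 i$)
$W \left(\sqrt{R{\left(-6 \right)} + 1} + 118\right) = \left(-2 + \frac{2 i \sqrt{7}}{3}\right) \left(\sqrt{\frac{1}{-2 + \left(-6\right)^{2}} + 1} + 118\right) = \left(-2 + \frac{2 i \sqrt{7}}{3}\right) \left(\sqrt{\frac{1}{-2 + 36} + 1} + 118\right) = \left(-2 + \frac{2 i \sqrt{7}}{3}\right) \left(\sqrt{\frac{1}{34} + 1} + 118\right) = \left(-2 + \frac{2 i \sqrt{7}}{3}\right) \left(\sqrt{\frac{35}{34}} + 118\right) = \left(-2 + \frac{2 i \sqrt{7}}{3}\right) \left(\frac{\sqrt{1190}}{34} + 118\right) = \left(-2 + \frac{2 i \sqrt{7}}{3}\right) \left(118 + \frac{\sqrt{1190}}{34}\right)$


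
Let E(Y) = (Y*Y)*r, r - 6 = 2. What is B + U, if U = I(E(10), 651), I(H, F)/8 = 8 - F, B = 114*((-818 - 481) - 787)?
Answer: -242948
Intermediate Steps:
r = 8 (r = 6 + 2 = 8)
E(Y) = 8*Y² (E(Y) = (Y*Y)*8 = Y²*8 = 8*Y²)
B = -237804 (B = 114*(-1299 - 787) = 114*(-2086) = -237804)
I(H, F) = 64 - 8*F (I(H, F) = 8*(8 - F) = 64 - 8*F)
U = -5144 (U = 64 - 8*651 = 64 - 5208 = -5144)
B + U = -237804 - 5144 = -242948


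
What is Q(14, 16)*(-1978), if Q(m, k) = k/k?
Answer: -1978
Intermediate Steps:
Q(m, k) = 1
Q(14, 16)*(-1978) = 1*(-1978) = -1978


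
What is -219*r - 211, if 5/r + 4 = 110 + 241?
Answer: -74312/347 ≈ -214.16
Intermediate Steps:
r = 5/347 (r = 5/(-4 + (110 + 241)) = 5/(-4 + 351) = 5/347 ≈ 0.014409)
-219*r - 211 = -219*5/347 - 211 = -1095/347 - 211 = -74312/347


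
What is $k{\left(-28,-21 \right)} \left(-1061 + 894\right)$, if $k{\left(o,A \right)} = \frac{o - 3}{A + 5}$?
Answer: $- \frac{5177}{16} \approx -323.56$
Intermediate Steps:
$k{\left(o,A \right)} = \frac{-3 + o}{5 + A}$
$k{\left(-28,-21 \right)} \left(-1061 + 894\right) = \frac{-3 - 28}{5 - 21} \left(-1061 + 894\right) = \frac{1}{-16} \left(-31\right) \left(-167\right) = \left(- \frac{1}{16}\right) \left(-31\right) \left(-167\right) = \frac{31}{16} \left(-167\right) = - \frac{5177}{16}$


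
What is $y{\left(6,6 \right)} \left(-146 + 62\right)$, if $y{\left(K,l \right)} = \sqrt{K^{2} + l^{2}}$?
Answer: $- 504 \sqrt{2} \approx -712.76$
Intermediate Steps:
$y{\left(6,6 \right)} \left(-146 + 62\right) = \sqrt{6^{2} + 6^{2}} \left(-146 + 62\right) = \sqrt{36 + 36} \left(-84\right) = \sqrt{72} \left(-84\right) = 6 \sqrt{2} \left(-84\right) = - 504 \sqrt{2}$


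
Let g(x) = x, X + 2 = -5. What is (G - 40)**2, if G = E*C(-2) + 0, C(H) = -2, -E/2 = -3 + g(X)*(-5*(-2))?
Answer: 110224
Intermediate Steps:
X = -7 (X = -2 - 5 = -7)
E = 146 (E = -2*(-3 - (-35)*(-2)) = -2*(-3 - 7*10) = -2*(-3 - 70) = -2*(-73) = 146)
G = -292 (G = 146*(-2) + 0 = -292 + 0 = -292)
(G - 40)**2 = (-292 - 40)**2 = (-332)**2 = 110224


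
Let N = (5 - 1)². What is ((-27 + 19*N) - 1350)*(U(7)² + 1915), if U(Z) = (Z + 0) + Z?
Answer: -2265103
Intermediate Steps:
U(Z) = 2*Z (U(Z) = Z + Z = 2*Z)
N = 16 (N = 4² = 16)
((-27 + 19*N) - 1350)*(U(7)² + 1915) = ((-27 + 19*16) - 1350)*((2*7)² + 1915) = ((-27 + 304) - 1350)*(14² + 1915) = (277 - 1350)*(196 + 1915) = -1073*2111 = -2265103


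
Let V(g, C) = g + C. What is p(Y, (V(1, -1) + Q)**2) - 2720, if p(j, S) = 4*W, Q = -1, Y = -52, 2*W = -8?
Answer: -2736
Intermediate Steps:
W = -4 (W = (1/2)*(-8) = -4)
V(g, C) = C + g
p(j, S) = -16 (p(j, S) = 4*(-4) = -16)
p(Y, (V(1, -1) + Q)**2) - 2720 = -16 - 2720 = -2736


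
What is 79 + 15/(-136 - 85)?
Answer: 17444/221 ≈ 78.932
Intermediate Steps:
79 + 15/(-136 - 85) = 79 + 15/(-221) = 79 + 15*(-1/221) = 79 - 15/221 = 17444/221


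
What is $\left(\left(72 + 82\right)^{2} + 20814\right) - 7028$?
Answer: $37502$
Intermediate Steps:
$\left(\left(72 + 82\right)^{2} + 20814\right) - 7028 = \left(154^{2} + 20814\right) - 7028 = \left(23716 + 20814\right) - 7028 = 44530 - 7028 = 37502$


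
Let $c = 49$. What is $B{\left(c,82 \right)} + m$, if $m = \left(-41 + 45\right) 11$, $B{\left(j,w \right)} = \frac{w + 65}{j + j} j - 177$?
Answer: $- \frac{119}{2} \approx -59.5$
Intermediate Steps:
$B{\left(j,w \right)} = - \frac{289}{2} + \frac{w}{2}$ ($B{\left(j,w \right)} = \frac{65 + w}{2 j} j - 177 = \left(\frac{65}{2} + \frac{w}{2}\right) - 177 = - \frac{289}{2} + \frac{w}{2}$)
$m = 44$ ($m = 4 \cdot 11 = 44$)
$B{\left(c,82 \right)} + m = \left(- \frac{289}{2} + \frac{1}{2} \cdot 82\right) + 44 = \left(- \frac{289}{2} + 41\right) + 44 = - \frac{207}{2} + 44 = - \frac{119}{2}$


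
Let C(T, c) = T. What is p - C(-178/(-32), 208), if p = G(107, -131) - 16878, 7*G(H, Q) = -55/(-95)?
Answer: -35928045/2128 ≈ -16883.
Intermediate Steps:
G(H, Q) = 11/133 (G(H, Q) = (-55/(-95))/7 = (-55*(-1/95))/7 = (⅐)*(11/19) = 11/133)
p = -2244763/133 (p = 11/133 - 16878 = -2244763/133 ≈ -16878.)
p - C(-178/(-32), 208) = -2244763/133 - (-178)/(-32) = -2244763/133 - (-178)*(-1)/32 = -2244763/133 - 1*89/16 = -2244763/133 - 89/16 = -35928045/2128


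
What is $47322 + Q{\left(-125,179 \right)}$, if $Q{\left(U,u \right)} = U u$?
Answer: $24947$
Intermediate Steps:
$47322 + Q{\left(-125,179 \right)} = 47322 - 22375 = 24947$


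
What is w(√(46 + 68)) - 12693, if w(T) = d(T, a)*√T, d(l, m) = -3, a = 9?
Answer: -12693 - 3*114^(¼) ≈ -12703.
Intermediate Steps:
w(T) = -3*√T
w(√(46 + 68)) - 12693 = -3*(46 + 68)^(¼) - 12693 = -3*114^(¼) - 12693 = -12693 - 3*114^(¼)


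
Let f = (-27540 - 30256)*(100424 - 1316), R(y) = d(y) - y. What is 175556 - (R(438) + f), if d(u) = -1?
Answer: 5728221963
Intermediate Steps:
R(y) = -1 - y
f = -5728045968 (f = -57796*99108 = -5728045968)
175556 - (R(438) + f) = 175556 - ((-1 - 1*438) - 5728045968) = 175556 - ((-1 - 438) - 5728045968) = 175556 - (-439 - 5728045968) = 175556 - 1*(-5728046407) = 175556 + 5728046407 = 5728221963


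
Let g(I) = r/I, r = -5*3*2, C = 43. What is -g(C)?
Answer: 30/43 ≈ 0.69767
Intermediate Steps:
r = -30 (r = -15*2 = -30)
g(I) = -30/I
-g(C) = -(-30)/43 = -1*(-30/43) = 30/43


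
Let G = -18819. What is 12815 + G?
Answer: -6004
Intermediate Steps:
12815 + G = 12815 - 18819 = -6004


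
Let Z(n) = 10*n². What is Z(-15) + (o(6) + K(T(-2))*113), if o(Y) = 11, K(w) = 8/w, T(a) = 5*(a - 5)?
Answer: 78231/35 ≈ 2235.2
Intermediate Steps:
T(a) = -25 + 5*a (T(a) = 5*(-5 + a) = -25 + 5*a)
Z(-15) + (o(6) + K(T(-2))*113) = 10*(-15)² + (11 + (8/(-25 + 5*(-2)))*113) = 10*225 + (11 + (8/(-25 - 10))*113) = 2250 + (11 + (8/(-35))*113) = 2250 + (11 + (8*(-1/35))*113) = 2250 + (11 - 8/35*113) = 2250 + (11 - 904/35) = 2250 - 519/35 = 78231/35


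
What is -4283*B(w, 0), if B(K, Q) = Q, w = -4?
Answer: 0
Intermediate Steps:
-4283*B(w, 0) = -4283*0 = 0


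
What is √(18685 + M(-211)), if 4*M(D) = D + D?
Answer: √74318/2 ≈ 136.31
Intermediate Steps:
M(D) = D/2 (M(D) = (D + D)/4 = (2*D)/4 = D/2)
√(18685 + M(-211)) = √(18685 + (½)*(-211)) = √(18685 - 211/2) = √(37159/2) = √74318/2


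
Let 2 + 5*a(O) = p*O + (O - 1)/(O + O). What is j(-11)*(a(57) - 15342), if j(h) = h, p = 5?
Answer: 47919421/285 ≈ 1.6814e+5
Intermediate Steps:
a(O) = -⅖ + O + (-1 + O)/(10*O) (a(O) = -⅖ + (5*O + (O - 1)/(O + O))/5 = -⅖ + (5*O + (-1 + O)/((2*O)))/5 = -⅖ + (5*O + (-1 + O)*(1/(2*O)))/5 = -⅖ + (5*O + (-1 + O)/(2*O))/5 = -⅖ + (O + (-1 + O)/(10*O)) = -⅖ + O + (-1 + O)/(10*O))
j(-11)*(a(57) - 15342) = -11*((-3/10 + 57 - ⅒/57) - 15342) = -11*((-3/10 + 57 - ⅒*1/57) - 15342) = -11*((-3/10 + 57 - 1/570) - 15342) = -11*(16159/285 - 15342) = -11*(-4356311/285) = 47919421/285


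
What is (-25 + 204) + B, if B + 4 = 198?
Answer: 373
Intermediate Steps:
B = 194 (B = -4 + 198 = 194)
(-25 + 204) + B = (-25 + 204) + 194 = 179 + 194 = 373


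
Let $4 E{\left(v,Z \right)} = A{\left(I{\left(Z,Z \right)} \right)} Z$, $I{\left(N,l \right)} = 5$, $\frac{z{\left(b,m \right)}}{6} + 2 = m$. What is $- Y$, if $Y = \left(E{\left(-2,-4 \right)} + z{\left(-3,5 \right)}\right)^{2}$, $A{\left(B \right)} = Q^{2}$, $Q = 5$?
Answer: $-49$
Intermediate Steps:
$z{\left(b,m \right)} = -12 + 6 m$
$A{\left(B \right)} = 25$ ($A{\left(B \right)} = 5^{2} = 25$)
$E{\left(v,Z \right)} = \frac{25 Z}{4}$
$Y = 49$ ($Y = \left(\frac{25}{4} \left(-4\right) + \left(-12 + 6 \cdot 5\right)\right)^{2} = \left(-25 + \left(-12 + 30\right)\right)^{2} = \left(-25 + 18\right)^{2} = \left(-7\right)^{2} = 49$)
$- Y = \left(-1\right) 49 = -49$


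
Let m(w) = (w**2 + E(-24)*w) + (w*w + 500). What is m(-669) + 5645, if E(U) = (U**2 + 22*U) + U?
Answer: 885211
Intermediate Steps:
E(U) = U**2 + 23*U
m(w) = 500 + 2*w**2 + 24*w (m(w) = (w**2 + (-24*(23 - 24))*w) + (w*w + 500) = (w**2 + (-24*(-1))*w) + (w**2 + 500) = (w**2 + 24*w) + (500 + w**2) = 500 + 2*w**2 + 24*w)
m(-669) + 5645 = (500 + 2*(-669)**2 + 24*(-669)) + 5645 = (500 + 2*447561 - 16056) + 5645 = (500 + 895122 - 16056) + 5645 = 879566 + 5645 = 885211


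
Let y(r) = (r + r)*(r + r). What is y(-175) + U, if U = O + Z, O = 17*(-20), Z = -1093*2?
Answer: 119974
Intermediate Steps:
Z = -2186
O = -340
y(r) = 4*r² (y(r) = (2*r)*(2*r) = 4*r²)
U = -2526 (U = -340 - 2186 = -2526)
y(-175) + U = 4*(-175)² - 2526 = 4*30625 - 2526 = 122500 - 2526 = 119974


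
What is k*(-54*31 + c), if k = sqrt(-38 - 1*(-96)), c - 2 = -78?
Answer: -1750*sqrt(58) ≈ -13328.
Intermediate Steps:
c = -76 (c = 2 - 78 = -76)
k = sqrt(58) (k = sqrt(-38 + 96) = sqrt(58) ≈ 7.6158)
k*(-54*31 + c) = sqrt(58)*(-54*31 - 76) = sqrt(58)*(-1674 - 76) = sqrt(58)*(-1750) = -1750*sqrt(58)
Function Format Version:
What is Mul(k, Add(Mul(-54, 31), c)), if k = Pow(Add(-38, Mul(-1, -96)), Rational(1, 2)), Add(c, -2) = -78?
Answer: Mul(-1750, Pow(58, Rational(1, 2))) ≈ -13328.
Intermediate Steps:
c = -76 (c = Add(2, -78) = -76)
k = Pow(58, Rational(1, 2)) (k = Pow(Add(-38, 96), Rational(1, 2)) = Pow(58, Rational(1, 2)) ≈ 7.6158)
Mul(k, Add(Mul(-54, 31), c)) = Mul(Pow(58, Rational(1, 2)), Add(Mul(-54, 31), -76)) = Mul(Pow(58, Rational(1, 2)), Add(-1674, -76)) = Mul(Pow(58, Rational(1, 2)), -1750) = Mul(-1750, Pow(58, Rational(1, 2)))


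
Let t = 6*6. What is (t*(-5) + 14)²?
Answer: 27556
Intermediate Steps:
t = 36
(t*(-5) + 14)² = (36*(-5) + 14)² = (-180 + 14)² = (-166)² = 27556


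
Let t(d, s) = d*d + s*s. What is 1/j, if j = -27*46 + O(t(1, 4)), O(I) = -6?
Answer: -1/1248 ≈ -0.00080128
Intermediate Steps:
t(d, s) = d² + s²
j = -1248 (j = -27*46 - 6 = -1242 - 6 = -1248)
1/j = 1/(-1248) = -1/1248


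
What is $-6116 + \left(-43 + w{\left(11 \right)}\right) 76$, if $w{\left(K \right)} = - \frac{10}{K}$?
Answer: $- \frac{103984}{11} \approx -9453.1$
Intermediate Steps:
$-6116 + \left(-43 + w{\left(11 \right)}\right) 76 = -6116 + \left(-43 - \frac{10}{11}\right) 76 = -6116 - \frac{36708}{11} = - \frac{103984}{11}$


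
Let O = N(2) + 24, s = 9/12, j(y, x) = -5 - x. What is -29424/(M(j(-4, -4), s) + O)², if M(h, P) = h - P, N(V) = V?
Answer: -470784/9409 ≈ -50.036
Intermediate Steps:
s = ¾ (s = 9*(1/12) = ¾ ≈ 0.75000)
O = 26 (O = 2 + 24 = 26)
-29424/(M(j(-4, -4), s) + O)² = -29424/(((-5 - 1*(-4)) - 1*¾) + 26)² = -29424/(((-5 + 4) - ¾) + 26)² = -29424/((-1 - ¾) + 26)² = -29424/(-7/4 + 26)² = -29424/((97/4)²) = -29424/9409/16 = -29424*16/9409 = -470784/9409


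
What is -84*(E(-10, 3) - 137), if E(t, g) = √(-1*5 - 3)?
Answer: 11508 - 168*I*√2 ≈ 11508.0 - 237.59*I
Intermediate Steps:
E(t, g) = 2*I*√2 (E(t, g) = √(-5 - 3) = √(-8) = 2*I*√2)
-84*(E(-10, 3) - 137) = -84*(2*I*√2 - 137) = -84*(-137 + 2*I*√2) = 11508 - 168*I*√2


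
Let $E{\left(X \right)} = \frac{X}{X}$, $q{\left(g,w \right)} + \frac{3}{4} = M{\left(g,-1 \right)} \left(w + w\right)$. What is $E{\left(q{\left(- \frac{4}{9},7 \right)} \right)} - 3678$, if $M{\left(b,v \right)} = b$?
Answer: $-3677$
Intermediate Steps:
$q{\left(g,w \right)} = - \frac{3}{4} + 2 g w$ ($q{\left(g,w \right)} = - \frac{3}{4} + g \left(w + w\right) = - \frac{3}{4} + g 2 w = - \frac{3}{4} + 2 g w$)
$E{\left(X \right)} = 1$
$E{\left(q{\left(- \frac{4}{9},7 \right)} \right)} - 3678 = 1 - 3678 = -3677$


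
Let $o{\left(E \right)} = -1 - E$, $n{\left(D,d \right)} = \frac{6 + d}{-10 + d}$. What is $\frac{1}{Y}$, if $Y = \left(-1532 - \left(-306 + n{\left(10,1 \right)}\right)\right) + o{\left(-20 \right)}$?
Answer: $- \frac{9}{10856} \approx -0.00082903$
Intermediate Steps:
$n{\left(D,d \right)} = \frac{6 + d}{-10 + d}$
$Y = - \frac{10856}{9}$ ($Y = \left(-1532 + \left(306 - \frac{6 + 1}{-10 + 1}\right)\right) - -19 = \left(-1532 + \left(306 - \frac{1}{-9} \cdot 7\right)\right) + \left(-1 + 20\right) = \left(-1532 + \left(306 - \left(- \frac{1}{9}\right) 7\right)\right) + 19 = \left(-1532 + \left(306 - - \frac{7}{9}\right)\right) + 19 = \left(-1532 + \left(306 + \frac{7}{9}\right)\right) + 19 = \left(-1532 + \frac{2761}{9}\right) + 19 = - \frac{11027}{9} + 19 = - \frac{10856}{9} \approx -1206.2$)
$\frac{1}{Y} = \frac{1}{- \frac{10856}{9}} = - \frac{9}{10856}$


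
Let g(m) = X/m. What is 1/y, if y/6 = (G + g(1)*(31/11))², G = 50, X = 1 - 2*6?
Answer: 1/2166 ≈ 0.00046168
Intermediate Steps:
X = -11 (X = 1 - 12 = -11)
g(m) = -11/m
y = 2166 (y = 6*(50 + (-11/1)*(31/11))² = 6*(50 + (-11*1)*(31*(1/11)))² = 6*(50 - 11*31/11)² = 6*(50 - 31)² = 6*19² = 6*361 = 2166)
1/y = 1/2166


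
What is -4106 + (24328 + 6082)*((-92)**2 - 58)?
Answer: 255622354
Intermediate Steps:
-4106 + (24328 + 6082)*((-92)**2 - 58) = -4106 + 30410*(8464 - 58) = -4106 + 30410*8406 = -4106 + 255626460 = 255622354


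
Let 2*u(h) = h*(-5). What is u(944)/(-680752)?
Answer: 295/85094 ≈ 0.0034668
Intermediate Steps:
u(h) = -5*h/2 (u(h) = (h*(-5))/2 = (-5*h)/2 = -5*h/2)
u(944)/(-680752) = -5/2*944/(-680752) = -2360*(-1/680752) = 295/85094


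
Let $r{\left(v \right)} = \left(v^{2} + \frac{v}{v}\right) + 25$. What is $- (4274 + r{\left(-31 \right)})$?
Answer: $-5261$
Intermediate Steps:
$r{\left(v \right)} = 26 + v^{2}$ ($r{\left(v \right)} = \left(v^{2} + 1\right) + 25 = \left(1 + v^{2}\right) + 25 = 26 + v^{2}$)
$- (4274 + r{\left(-31 \right)}) = - (4274 + \left(26 + \left(-31\right)^{2}\right)) = - (4274 + \left(26 + 961\right)) = - (4274 + 987) = \left(-1\right) 5261 = -5261$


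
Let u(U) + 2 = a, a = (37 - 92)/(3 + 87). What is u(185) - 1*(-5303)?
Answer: 95407/18 ≈ 5300.4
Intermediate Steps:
a = -11/18 (a = -55/90 = -55*1/90 = -11/18 ≈ -0.61111)
u(U) = -47/18 (u(U) = -2 - 11/18 = -47/18)
u(185) - 1*(-5303) = -47/18 - 1*(-5303) = -47/18 + 5303 = 95407/18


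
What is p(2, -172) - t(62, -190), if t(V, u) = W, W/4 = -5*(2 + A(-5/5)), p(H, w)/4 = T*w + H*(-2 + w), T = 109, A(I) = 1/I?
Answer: -76364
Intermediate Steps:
p(H, w) = 436*w + 4*H*(-2 + w) (p(H, w) = 4*(109*w + H*(-2 + w)) = 436*w + 4*H*(-2 + w))
W = -20 (W = 4*(-5*(2 + 1/(-5/5))) = 4*(-5*(2 + 1/(-5*1/5))) = 4*(-5*(2 + 1/(-1))) = 4*(-5*(2 - 1)) = 4*(-5*1) = 4*(-5) = -20)
t(V, u) = -20
p(2, -172) - t(62, -190) = (-8*2 + 436*(-172) + 4*2*(-172)) - 1*(-20) = (-16 - 74992 - 1376) + 20 = -76384 + 20 = -76364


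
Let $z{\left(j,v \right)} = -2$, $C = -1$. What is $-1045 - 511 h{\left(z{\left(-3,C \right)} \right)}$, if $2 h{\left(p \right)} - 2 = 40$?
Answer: $-11776$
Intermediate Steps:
$h{\left(p \right)} = 21$ ($h{\left(p \right)} = 1 + \frac{1}{2} \cdot 40 = 1 + 20 = 21$)
$-1045 - 511 h{\left(z{\left(-3,C \right)} \right)} = -1045 - 10731 = -11776$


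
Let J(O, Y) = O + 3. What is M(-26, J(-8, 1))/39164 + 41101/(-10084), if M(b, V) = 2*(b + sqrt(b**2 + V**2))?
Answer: -402550983/98732444 + sqrt(701)/19582 ≈ -4.0758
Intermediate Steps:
J(O, Y) = 3 + O
M(b, V) = 2*b + 2*sqrt(V**2 + b**2) (M(b, V) = 2*(b + sqrt(V**2 + b**2)) = 2*b + 2*sqrt(V**2 + b**2))
M(-26, J(-8, 1))/39164 + 41101/(-10084) = (2*(-26) + 2*sqrt((3 - 8)**2 + (-26)**2))/39164 + 41101/(-10084) = (-52 + 2*sqrt((-5)**2 + 676))*(1/39164) + 41101*(-1/10084) = (-52 + 2*sqrt(25 + 676))*(1/39164) - 41101/10084 = (-52 + 2*sqrt(701))*(1/39164) - 41101/10084 = (-13/9791 + sqrt(701)/19582) - 41101/10084 = -402550983/98732444 + sqrt(701)/19582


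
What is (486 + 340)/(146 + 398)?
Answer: 413/272 ≈ 1.5184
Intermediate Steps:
(486 + 340)/(146 + 398) = 826/544 = 826*(1/544) = 413/272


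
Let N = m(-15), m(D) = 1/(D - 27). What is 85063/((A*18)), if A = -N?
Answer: 595441/3 ≈ 1.9848e+5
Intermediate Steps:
m(D) = 1/(-27 + D)
N = -1/42 (N = 1/(-27 - 15) = 1/(-42) = -1/42 ≈ -0.023810)
A = 1/42 (A = -1*(-1/42) = 1/42 ≈ 0.023810)
85063/((A*18)) = 85063/(((1/42)*18)) = 85063/(3/7) = 85063*(7/3) = 595441/3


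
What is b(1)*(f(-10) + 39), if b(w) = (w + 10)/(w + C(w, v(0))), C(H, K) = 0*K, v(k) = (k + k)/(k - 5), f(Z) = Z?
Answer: 319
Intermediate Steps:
v(k) = 2*k/(-5 + k) (v(k) = (2*k)/(-5 + k) = 2*k/(-5 + k))
C(H, K) = 0
b(w) = (10 + w)/w (b(w) = (w + 10)/(w + 0) = (10 + w)/w)
b(1)*(f(-10) + 39) = ((10 + 1)/1)*(-10 + 39) = (1*11)*29 = 11*29 = 319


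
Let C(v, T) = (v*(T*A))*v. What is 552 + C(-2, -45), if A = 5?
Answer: -348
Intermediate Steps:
C(v, T) = 5*T*v² (C(v, T) = (v*(T*5))*v = (v*(5*T))*v = (5*T*v)*v = 5*T*v²)
552 + C(-2, -45) = 552 + 5*(-45)*(-2)² = 552 + 5*(-45)*4 = 552 - 900 = -348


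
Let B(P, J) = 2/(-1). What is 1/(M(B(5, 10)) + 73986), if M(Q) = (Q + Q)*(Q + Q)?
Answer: 1/74002 ≈ 1.3513e-5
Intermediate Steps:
B(P, J) = -2 (B(P, J) = 2*(-1) = -2)
M(Q) = 4*Q² (M(Q) = (2*Q)*(2*Q) = 4*Q²)
1/(M(B(5, 10)) + 73986) = 1/(4*(-2)² + 73986) = 1/(4*4 + 73986) = 1/(16 + 73986) = 1/74002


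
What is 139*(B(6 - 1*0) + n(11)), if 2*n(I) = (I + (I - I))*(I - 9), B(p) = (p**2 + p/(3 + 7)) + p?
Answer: 37252/5 ≈ 7450.4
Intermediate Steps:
B(p) = p**2 + 11*p/10 (B(p) = (p**2 + p/10) + p = p**2 + 11*p/10)
n(I) = I*(-9 + I)/2 (n(I) = ((I + (I - I))*(I - 9))/2 = ((I + 0)*(-9 + I))/2 = (I*(-9 + I))/2 = I*(-9 + I)/2)
139*(B(6 - 1*0) + n(11)) = 139*((6 - 1*0)*(11 + 10*(6 - 1*0))/10 + (1/2)*11*(-9 + 11)) = 139*((6 + 0)*(11 + 10*(6 + 0))/10 + (1/2)*11*2) = 139*((1/10)*6*(11 + 10*6) + 11) = 139*((1/10)*6*(11 + 60) + 11) = 139*((1/10)*6*71 + 11) = 139*(213/5 + 11) = 139*(268/5) = 37252/5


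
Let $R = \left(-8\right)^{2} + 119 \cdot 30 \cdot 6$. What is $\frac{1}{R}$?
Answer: $\frac{1}{21484} \approx 4.6546 \cdot 10^{-5}$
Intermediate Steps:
$R = 21484$ ($R = 64 + 119 \cdot 180 = 64 + 21420 = 21484$)
$\frac{1}{R} = \frac{1}{21484}$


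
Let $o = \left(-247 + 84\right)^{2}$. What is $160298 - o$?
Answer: $133729$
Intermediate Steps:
$o = 26569$ ($o = \left(-163\right)^{2} = 26569$)
$160298 - o = 160298 - 26569 = 133729$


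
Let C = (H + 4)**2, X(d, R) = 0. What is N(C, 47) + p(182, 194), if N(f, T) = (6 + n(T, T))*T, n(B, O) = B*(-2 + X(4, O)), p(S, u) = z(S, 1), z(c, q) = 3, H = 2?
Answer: -4133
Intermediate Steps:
p(S, u) = 3
n(B, O) = -2*B (n(B, O) = B*(-2 + 0) = B*(-2) = -2*B)
C = 36 (C = (2 + 4)**2 = 6**2 = 36)
N(f, T) = T*(6 - 2*T) (N(f, T) = (6 - 2*T)*T = T*(6 - 2*T))
N(C, 47) + p(182, 194) = 2*47*(3 - 1*47) + 3 = 2*47*(3 - 47) + 3 = 2*47*(-44) + 3 = -4136 + 3 = -4133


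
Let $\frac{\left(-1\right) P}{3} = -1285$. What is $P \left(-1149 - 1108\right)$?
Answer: $-8700735$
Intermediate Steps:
$P = 3855$ ($P = \left(-3\right) \left(-1285\right) = 3855$)
$P \left(-1149 - 1108\right) = 3855 \left(-1149 - 1108\right) = 3855 \left(-2257\right) = -8700735$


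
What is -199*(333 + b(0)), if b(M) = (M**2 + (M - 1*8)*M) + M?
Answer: -66267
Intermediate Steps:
b(M) = M + M**2 + M*(-8 + M) (b(M) = (M**2 + (M - 8)*M) + M = (M**2 + (-8 + M)*M) + M = (M**2 + M*(-8 + M)) + M = M + M**2 + M*(-8 + M))
-199*(333 + b(0)) = -199*(333 + 0*(-7 + 2*0)) = -199*(333 + 0*(-7 + 0)) = -199*(333 + 0*(-7)) = -199*(333 + 0) = -199*333 = -66267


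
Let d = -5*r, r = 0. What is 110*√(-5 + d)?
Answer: 110*I*√5 ≈ 245.97*I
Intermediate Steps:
d = 0 (d = -5*0 = 0)
110*√(-5 + d) = 110*√(-5 + 0) = 110*√(-5) = 110*(I*√5) = 110*I*√5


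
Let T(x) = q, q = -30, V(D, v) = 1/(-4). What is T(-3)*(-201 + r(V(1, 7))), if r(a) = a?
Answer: 12075/2 ≈ 6037.5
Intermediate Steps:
V(D, v) = -¼
T(x) = -30
T(-3)*(-201 + r(V(1, 7))) = -30*(-201 - ¼) = -30*(-805/4) = 12075/2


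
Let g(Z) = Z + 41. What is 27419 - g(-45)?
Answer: 27423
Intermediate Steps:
g(Z) = 41 + Z
27419 - g(-45) = 27419 - (41 - 45) = 27419 - 1*(-4) = 27419 + 4 = 27423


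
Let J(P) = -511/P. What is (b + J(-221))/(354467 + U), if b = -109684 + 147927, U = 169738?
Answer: 8452214/115849305 ≈ 0.072959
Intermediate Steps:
b = 38243
(b + J(-221))/(354467 + U) = (38243 - 511/(-221))/(354467 + 169738) = (38243 - 511*(-1/221))/524205 = (38243 + 511/221)*(1/524205) = (8452214/221)*(1/524205) = 8452214/115849305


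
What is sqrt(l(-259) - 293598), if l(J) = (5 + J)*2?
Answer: I*sqrt(294106) ≈ 542.32*I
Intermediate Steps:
l(J) = 10 + 2*J
sqrt(l(-259) - 293598) = sqrt((10 + 2*(-259)) - 293598) = sqrt((10 - 518) - 293598) = sqrt(-508 - 293598) = sqrt(-294106) = I*sqrt(294106)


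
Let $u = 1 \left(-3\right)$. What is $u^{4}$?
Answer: $81$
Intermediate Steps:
$u = -3$
$u^{4} = \left(-3\right)^{4} = 81$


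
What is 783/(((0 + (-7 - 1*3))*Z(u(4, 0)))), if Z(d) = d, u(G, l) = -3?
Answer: 261/10 ≈ 26.100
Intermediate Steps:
783/(((0 + (-7 - 1*3))*Z(u(4, 0)))) = 783/(((0 + (-7 - 1*3))*(-3))) = 783/(((0 + (-7 - 3))*(-3))) = 783/(((0 - 10)*(-3))) = 783/((-10*(-3))) = 783/30 = 783*(1/30) = 261/10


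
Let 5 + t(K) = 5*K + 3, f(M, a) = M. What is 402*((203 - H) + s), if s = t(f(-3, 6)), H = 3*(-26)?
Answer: 106128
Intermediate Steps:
H = -78
t(K) = -2 + 5*K (t(K) = -5 + (5*K + 3) = -5 + (3 + 5*K) = -2 + 5*K)
s = -17 (s = -2 + 5*(-3) = -2 - 15 = -17)
402*((203 - H) + s) = 402*((203 - 1*(-78)) - 17) = 402*((203 + 78) - 17) = 402*(281 - 17) = 402*264 = 106128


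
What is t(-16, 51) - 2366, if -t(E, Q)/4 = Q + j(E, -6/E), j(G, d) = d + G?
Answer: -5015/2 ≈ -2507.5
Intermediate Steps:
j(G, d) = G + d
t(E, Q) = -4*E - 4*Q + 24/E (t(E, Q) = -4*(Q + (E - 6/E)) = -4*(E + Q - 6/E) = -4*E - 4*Q + 24/E)
t(-16, 51) - 2366 = (-4*(-16) - 4*51 + 24/(-16)) - 2366 = (64 - 204 + 24*(-1/16)) - 2366 = (64 - 204 - 3/2) - 2366 = -283/2 - 2366 = -5015/2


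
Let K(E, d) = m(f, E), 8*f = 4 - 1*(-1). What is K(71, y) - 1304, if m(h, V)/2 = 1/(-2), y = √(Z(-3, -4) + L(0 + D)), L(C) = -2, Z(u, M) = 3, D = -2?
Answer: -1305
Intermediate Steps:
f = 5/8 (f = (4 - 1*(-1))/8 = (4 + 1)/8 = (⅛)*5 = 5/8 ≈ 0.62500)
y = 1 (y = √(3 - 2) = √1 = 1)
m(h, V) = -1 (m(h, V) = 2/(-2) = 2*(-½) = -1)
K(E, d) = -1
K(71, y) - 1304 = -1 - 1304 = -1305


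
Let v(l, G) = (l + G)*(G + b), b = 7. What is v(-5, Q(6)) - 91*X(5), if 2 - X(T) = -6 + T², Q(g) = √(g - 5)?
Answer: 1515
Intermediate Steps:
Q(g) = √(-5 + g)
v(l, G) = (7 + G)*(G + l) (v(l, G) = (l + G)*(G + 7) = (G + l)*(7 + G) = (7 + G)*(G + l))
X(T) = 8 - T² (X(T) = 2 - (-6 + T²) = 2 + (6 - T²) = 8 - T²)
v(-5, Q(6)) - 91*X(5) = ((√(-5 + 6))² + 7*√(-5 + 6) + 7*(-5) + √(-5 + 6)*(-5)) - 91*(8 - 1*5²) = ((√1)² + 7*√1 - 35 + √1*(-5)) - 91*(8 - 1*25) = (1² + 7*1 - 35 + 1*(-5)) - 91*(8 - 25) = (1 + 7 - 35 - 5) - 91*(-17) = -32 + 1547 = 1515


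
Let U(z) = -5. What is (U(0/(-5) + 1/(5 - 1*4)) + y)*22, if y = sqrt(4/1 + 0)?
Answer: -66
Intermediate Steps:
y = 2 (y = sqrt(4*1 + 0) = sqrt(4 + 0) = sqrt(4) = 2)
(U(0/(-5) + 1/(5 - 1*4)) + y)*22 = (-5 + 2)*22 = -3*22 = -66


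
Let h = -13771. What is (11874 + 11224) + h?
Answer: 9327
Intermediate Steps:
(11874 + 11224) + h = (11874 + 11224) - 13771 = 23098 - 13771 = 9327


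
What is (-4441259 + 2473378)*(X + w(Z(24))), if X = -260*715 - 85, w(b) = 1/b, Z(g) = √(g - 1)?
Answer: 365996347785 - 1967881*√23/23 ≈ 3.6600e+11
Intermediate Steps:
Z(g) = √(-1 + g)
X = -185985 (X = -185900 - 85 = -185985)
(-4441259 + 2473378)*(X + w(Z(24))) = (-4441259 + 2473378)*(-185985 + 1/(√(-1 + 24))) = -1967881*(-185985 + 1/(√23)) = -1967881*(-185985 + √23/23) = 365996347785 - 1967881*√23/23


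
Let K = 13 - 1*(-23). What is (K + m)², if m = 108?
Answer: 20736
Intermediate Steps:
K = 36 (K = 13 + 23 = 36)
(K + m)² = (36 + 108)² = 144² = 20736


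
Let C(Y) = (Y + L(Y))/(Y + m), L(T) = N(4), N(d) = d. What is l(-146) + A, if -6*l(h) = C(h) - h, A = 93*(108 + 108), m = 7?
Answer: 2788826/139 ≈ 20064.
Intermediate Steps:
L(T) = 4
C(Y) = (4 + Y)/(7 + Y) (C(Y) = (Y + 4)/(Y + 7) = (4 + Y)/(7 + Y))
A = 20088 (A = 93*216 = 20088)
l(h) = h/6 - (4 + h)/(6*(7 + h)) (l(h) = -((4 + h)/(7 + h) - h)/6 = -(-h + (4 + h)/(7 + h))/6 = h/6 - (4 + h)/(6*(7 + h)))
l(-146) + A = (-4 - 1*(-146) - 146*(7 - 146))/(6*(7 - 146)) + 20088 = (⅙)*(-4 + 146 - 146*(-139))/(-139) + 20088 = (⅙)*(-1/139)*(-4 + 146 + 20294) + 20088 = (⅙)*(-1/139)*20436 + 20088 = -3406/139 + 20088 = 2788826/139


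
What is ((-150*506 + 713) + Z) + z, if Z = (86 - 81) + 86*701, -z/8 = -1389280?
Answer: 11099344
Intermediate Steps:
z = 11114240 (z = -8*(-1389280) = 11114240)
Z = 60291 (Z = 5 + 60286 = 60291)
((-150*506 + 713) + Z) + z = ((-150*506 + 713) + 60291) + 11114240 = ((-75900 + 713) + 60291) + 11114240 = (-75187 + 60291) + 11114240 = -14896 + 11114240 = 11099344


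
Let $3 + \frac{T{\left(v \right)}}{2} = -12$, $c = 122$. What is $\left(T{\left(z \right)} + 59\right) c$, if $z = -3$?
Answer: $3538$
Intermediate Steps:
$T{\left(v \right)} = -30$ ($T{\left(v \right)} = -6 + 2 \left(-12\right) = -6 - 24 = -30$)
$\left(T{\left(z \right)} + 59\right) c = \left(-30 + 59\right) 122 = 29 \cdot 122 = 3538$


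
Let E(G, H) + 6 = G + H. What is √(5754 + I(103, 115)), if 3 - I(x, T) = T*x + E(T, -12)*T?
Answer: I*√17243 ≈ 131.31*I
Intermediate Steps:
E(G, H) = -6 + G + H (E(G, H) = -6 + (G + H) = -6 + G + H)
I(x, T) = 3 - T*x - T*(-18 + T) (I(x, T) = 3 - (T*x + (-6 + T - 12)*T) = 3 - (T*x + (-18 + T)*T) = 3 - (T*x + T*(-18 + T)) = 3 + (-T*x - T*(-18 + T)) = 3 - T*x - T*(-18 + T))
√(5754 + I(103, 115)) = √(5754 + (3 - 1*115*103 - 1*115*(-18 + 115))) = √(5754 + (3 - 11845 - 1*115*97)) = √(5754 + (3 - 11845 - 11155)) = √(5754 - 22997) = √(-17243) = I*√17243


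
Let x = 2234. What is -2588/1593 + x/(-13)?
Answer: -3592406/20709 ≈ -173.47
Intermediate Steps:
-2588/1593 + x/(-13) = -2588/1593 + 2234/(-13) = -2588*1/1593 + 2234*(-1/13) = -2588/1593 - 2234/13 = -3592406/20709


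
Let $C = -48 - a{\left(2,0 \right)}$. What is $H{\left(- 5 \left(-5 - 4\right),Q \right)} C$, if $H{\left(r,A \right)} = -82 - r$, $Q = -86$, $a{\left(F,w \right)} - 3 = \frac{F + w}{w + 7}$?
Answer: $\frac{45593}{7} \approx 6513.3$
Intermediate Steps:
$a{\left(F,w \right)} = 3 + \frac{F + w}{7 + w}$ ($a{\left(F,w \right)} = 3 + \frac{F + w}{w + 7} = 3 + \frac{F + w}{7 + w}$)
$C = - \frac{359}{7}$ ($C = -48 - \frac{21 + 2 + 4 \cdot 0}{7 + 0} = -48 - \frac{21 + 2 + 0}{7} = -48 - \frac{1}{7} \cdot 23 = -48 - \frac{23}{7} = - \frac{359}{7} \approx -51.286$)
$H{\left(- 5 \left(-5 - 4\right),Q \right)} C = \left(-82 - - 5 \left(-5 - 4\right)\right) \left(- \frac{359}{7}\right) = \left(-82 - \left(-5\right) \left(-9\right)\right) \left(- \frac{359}{7}\right) = \left(-82 - 45\right) \left(- \frac{359}{7}\right) = \left(-127\right) \left(- \frac{359}{7}\right) = \frac{45593}{7}$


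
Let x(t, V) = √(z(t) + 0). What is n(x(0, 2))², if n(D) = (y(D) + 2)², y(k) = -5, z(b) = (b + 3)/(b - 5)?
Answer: 81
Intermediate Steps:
z(b) = (3 + b)/(-5 + b)
x(t, V) = √((3 + t)/(-5 + t)) (x(t, V) = √((3 + t)/(-5 + t) + 0) = √((3 + t)/(-5 + t)))
n(D) = 9 (n(D) = (-5 + 2)² = (-3)² = 9)
n(x(0, 2))² = 9² = 81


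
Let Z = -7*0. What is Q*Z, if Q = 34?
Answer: 0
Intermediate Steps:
Z = 0
Q*Z = 34*0 = 0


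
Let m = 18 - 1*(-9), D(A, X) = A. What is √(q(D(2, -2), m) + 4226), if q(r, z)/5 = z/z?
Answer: √4231 ≈ 65.046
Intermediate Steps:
m = 27 (m = 18 + 9 = 27)
q(r, z) = 5 (q(r, z) = 5*(z/z) = 5*1 = 5)
√(q(D(2, -2), m) + 4226) = √(5 + 4226) = √4231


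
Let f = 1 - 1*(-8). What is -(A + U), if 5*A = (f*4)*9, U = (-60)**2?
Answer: -18324/5 ≈ -3664.8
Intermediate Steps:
f = 9 (f = 1 + 8 = 9)
U = 3600
A = 324/5 (A = ((9*4)*9)/5 = (36*9)/5 = (1/5)*324 = 324/5 ≈ 64.800)
-(A + U) = -(324/5 + 3600) = -1*18324/5 = -18324/5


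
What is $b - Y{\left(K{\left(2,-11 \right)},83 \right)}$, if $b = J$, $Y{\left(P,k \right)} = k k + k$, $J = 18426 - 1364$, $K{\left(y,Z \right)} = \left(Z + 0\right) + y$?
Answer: $10090$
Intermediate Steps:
$K{\left(y,Z \right)} = Z + y$
$J = 17062$
$Y{\left(P,k \right)} = k + k^{2}$ ($Y{\left(P,k \right)} = k^{2} + k = k + k^{2}$)
$b = 17062$
$b - Y{\left(K{\left(2,-11 \right)},83 \right)} = 17062 - 83 \left(1 + 83\right) = 17062 - 83 \cdot 84 = 17062 - 6972 = 10090$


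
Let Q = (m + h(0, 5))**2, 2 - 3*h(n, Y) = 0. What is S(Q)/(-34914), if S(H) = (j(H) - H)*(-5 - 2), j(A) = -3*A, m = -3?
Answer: -686/157113 ≈ -0.0043663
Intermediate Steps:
h(n, Y) = 2/3 (h(n, Y) = 2/3 - 1/3*0 = 2/3 + 0 = 2/3)
Q = 49/9 (Q = (-3 + 2/3)**2 = (-7/3)**2 = 49/9 ≈ 5.4444)
S(H) = 28*H (S(H) = (-3*H - H)*(-5 - 2) = -4*H*(-7) = 28*H)
S(Q)/(-34914) = (28*(49/9))/(-34914) = (1372/9)*(-1/34914) = -686/157113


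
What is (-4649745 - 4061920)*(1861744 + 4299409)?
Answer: -53673900949745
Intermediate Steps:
(-4649745 - 4061920)*(1861744 + 4299409) = -8711665*6161153 = -53673900949745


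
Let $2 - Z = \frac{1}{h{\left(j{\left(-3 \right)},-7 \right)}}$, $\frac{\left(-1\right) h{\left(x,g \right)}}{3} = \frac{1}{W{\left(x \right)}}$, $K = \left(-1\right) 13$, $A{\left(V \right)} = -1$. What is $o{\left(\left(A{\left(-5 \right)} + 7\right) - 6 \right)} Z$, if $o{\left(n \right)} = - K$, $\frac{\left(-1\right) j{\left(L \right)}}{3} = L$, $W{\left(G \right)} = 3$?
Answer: $39$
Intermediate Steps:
$j{\left(L \right)} = - 3 L$
$K = -13$
$h{\left(x,g \right)} = -1$ ($h{\left(x,g \right)} = - \frac{3}{3} = \left(-3\right) \frac{1}{3} = -1$)
$Z = 3$ ($Z = 2 - \frac{1}{-1} = 2 - -1 = 2 + 1 = 3$)
$o{\left(n \right)} = 13$ ($o{\left(n \right)} = \left(-1\right) \left(-13\right) = 13$)
$o{\left(\left(A{\left(-5 \right)} + 7\right) - 6 \right)} Z = 13 \cdot 3 = 39$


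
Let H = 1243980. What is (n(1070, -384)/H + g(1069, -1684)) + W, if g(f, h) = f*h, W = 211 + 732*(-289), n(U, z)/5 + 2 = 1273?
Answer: -500461362997/248796 ≈ -2.0115e+6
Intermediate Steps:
n(U, z) = 6355 (n(U, z) = -10 + 5*1273 = -10 + 6365 = 6355)
W = -211337 (W = 211 - 211548 = -211337)
(n(1070, -384)/H + g(1069, -1684)) + W = (6355/1243980 + 1069*(-1684)) - 211337 = (6355*(1/1243980) - 1800196) - 211337 = (1271/248796 - 1800196) - 211337 = -447881562745/248796 - 211337 = -500461362997/248796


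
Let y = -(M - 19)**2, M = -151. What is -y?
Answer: 28900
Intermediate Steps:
y = -28900 (y = -(-151 - 19)**2 = -1*(-170)**2 = -1*28900 = -28900)
-y = -1*(-28900) = 28900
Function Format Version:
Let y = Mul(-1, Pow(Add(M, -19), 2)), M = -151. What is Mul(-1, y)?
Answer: 28900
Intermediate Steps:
y = -28900 (y = Mul(-1, Pow(Add(-151, -19), 2)) = Mul(-1, Pow(-170, 2)) = Mul(-1, 28900) = -28900)
Mul(-1, y) = Mul(-1, -28900) = 28900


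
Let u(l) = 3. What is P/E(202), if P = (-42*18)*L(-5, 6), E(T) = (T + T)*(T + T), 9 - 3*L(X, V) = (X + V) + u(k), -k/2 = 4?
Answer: -315/40804 ≈ -0.0077198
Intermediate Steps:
k = -8 (k = -2*4 = -8)
L(X, V) = 2 - V/3 - X/3 (L(X, V) = 3 - ((X + V) + 3)/3 = 3 - ((V + X) + 3)/3 = 3 - (3 + V + X)/3 = 3 + (-1 - V/3 - X/3) = 2 - V/3 - X/3)
E(T) = 4*T² (E(T) = (2*T)*(2*T) = 4*T²)
P = -1260 (P = (-42*18)*(2 - ⅓*6 - ⅓*(-5)) = -756*(2 - 2 + 5/3) = -756*5/3 = -1260)
P/E(202) = -1260/(4*202²) = -1260/(4*40804) = -1260/163216 = -1260*1/163216 = -315/40804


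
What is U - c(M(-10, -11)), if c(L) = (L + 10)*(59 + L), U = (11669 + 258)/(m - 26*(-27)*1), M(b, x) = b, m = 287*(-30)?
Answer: -11927/7908 ≈ -1.5082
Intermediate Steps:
m = -8610
U = -11927/7908 (U = (11669 + 258)/(-8610 - 26*(-27)*1) = 11927/(-8610 + 702*1) = 11927/(-8610 + 702) = 11927/(-7908) = 11927*(-1/7908) = -11927/7908 ≈ -1.5082)
c(L) = (10 + L)*(59 + L)
U - c(M(-10, -11)) = -11927/7908 - (590 + (-10)² + 69*(-10)) = -11927/7908 - (590 + 100 - 690) = -11927/7908 - 1*0 = -11927/7908 + 0 = -11927/7908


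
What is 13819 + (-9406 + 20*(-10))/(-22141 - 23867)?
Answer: 105965693/7668 ≈ 13819.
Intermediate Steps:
13819 + (-9406 + 20*(-10))/(-22141 - 23867) = 13819 + (-9406 - 200)/(-46008) = 13819 - 9606*(-1/46008) = 13819 + 1601/7668 = 105965693/7668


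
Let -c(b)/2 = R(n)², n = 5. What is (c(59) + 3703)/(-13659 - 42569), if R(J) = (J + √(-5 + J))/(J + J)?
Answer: -7405/112456 ≈ -0.065848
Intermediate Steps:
R(J) = (J + √(-5 + J))/(2*J) (R(J) = (J + √(-5 + J))/((2*J)) = (J + √(-5 + J))*(1/(2*J)) = (J + √(-5 + J))/(2*J))
c(b) = -½ (c(b) = -2*(5 + √(-5 + 5))²/100 = -2*(5 + √0)²/100 = -2*(5 + 0)²/100 = -2*((½)*(⅕)*5)² = -2*(½)² = -2*¼ = -½)
(c(59) + 3703)/(-13659 - 42569) = (-½ + 3703)/(-13659 - 42569) = (7405/2)/(-56228) = (7405/2)*(-1/56228) = -7405/112456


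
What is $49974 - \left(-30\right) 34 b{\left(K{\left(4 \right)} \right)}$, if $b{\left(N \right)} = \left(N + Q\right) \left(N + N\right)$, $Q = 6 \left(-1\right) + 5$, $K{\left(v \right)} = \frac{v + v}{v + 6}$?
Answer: $\frac{248238}{5} \approx 49648.0$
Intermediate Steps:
$K{\left(v \right)} = \frac{2 v}{6 + v}$
$Q = -1$ ($Q = -6 + 5 = -1$)
$b{\left(N \right)} = 2 N \left(-1 + N\right)$ ($b{\left(N \right)} = \left(N - 1\right) \left(N + N\right) = \left(-1 + N\right) 2 N = 2 N \left(-1 + N\right)$)
$49974 - \left(-30\right) 34 b{\left(K{\left(4 \right)} \right)} = 49974 - \left(-30\right) 34 \cdot 2 \cdot 2 \cdot 4 \frac{1}{6 + 4} \left(-1 + 2 \cdot 4 \frac{1}{6 + 4}\right) = 49974 - - 1020 \cdot 2 \cdot 2 \cdot 4 \cdot \frac{1}{10} \left(-1 + 2 \cdot 4 \cdot \frac{1}{10}\right) = 49974 - - 1020 \cdot 2 \cdot \frac{4}{5} \left(-1 + \frac{4}{5}\right) = 49974 - - 1020 \cdot 2 \cdot \frac{4}{5} \left(- \frac{1}{5}\right) = 49974 - \left(-1020\right) \left(- \frac{8}{25}\right) = 49974 - \frac{1632}{5} = \frac{248238}{5}$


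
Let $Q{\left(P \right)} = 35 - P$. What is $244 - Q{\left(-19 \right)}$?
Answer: $190$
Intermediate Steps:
$244 - Q{\left(-19 \right)} = 244 - \left(35 - -19\right) = 244 - \left(35 + 19\right) = 244 - 54 = 190$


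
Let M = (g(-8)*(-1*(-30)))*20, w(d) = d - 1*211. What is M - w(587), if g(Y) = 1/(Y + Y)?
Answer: -827/2 ≈ -413.50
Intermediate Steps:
g(Y) = 1/(2*Y)
w(d) = -211 + d (w(d) = d - 211 = -211 + d)
M = -75/2 (M = (((½)/(-8))*(-1*(-30)))*20 = (((½)*(-⅛))*30)*20 = -1/16*30*20 = -15/8*20 = -75/2 ≈ -37.500)
M - w(587) = -75/2 - (-211 + 587) = -75/2 - 1*376 = -75/2 - 376 = -827/2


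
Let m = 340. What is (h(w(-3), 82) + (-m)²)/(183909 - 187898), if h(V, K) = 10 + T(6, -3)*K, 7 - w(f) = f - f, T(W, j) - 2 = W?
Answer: -116266/3989 ≈ -29.147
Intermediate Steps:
T(W, j) = 2 + W
w(f) = 7 (w(f) = 7 - (f - f) = 7 - 1*0 = 7 + 0 = 7)
h(V, K) = 10 + 8*K (h(V, K) = 10 + (2 + 6)*K = 10 + 8*K)
(h(w(-3), 82) + (-m)²)/(183909 - 187898) = ((10 + 8*82) + (-1*340)²)/(183909 - 187898) = ((10 + 656) + (-340)²)/(-3989) = (666 + 115600)*(-1/3989) = 116266*(-1/3989) = -116266/3989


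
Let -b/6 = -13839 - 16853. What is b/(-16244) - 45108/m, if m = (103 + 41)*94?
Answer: -22398721/1526936 ≈ -14.669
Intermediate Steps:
b = 184152 (b = -6*(-13839 - 16853) = -6*(-30692) = 184152)
m = 13536 (m = 144*94 = 13536)
b/(-16244) - 45108/m = 184152/(-16244) - 45108/13536 = 184152*(-1/16244) - 45108*1/13536 = -46038/4061 - 1253/376 = -22398721/1526936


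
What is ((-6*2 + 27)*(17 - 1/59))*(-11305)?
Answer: -169914150/59 ≈ -2.8799e+6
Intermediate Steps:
((-6*2 + 27)*(17 - 1/59))*(-11305) = ((-12 + 27)*(17 - 1*1/59))*(-11305) = (15*(17 - 1/59))*(-11305) = (15*(1002/59))*(-11305) = (15030/59)*(-11305) = -169914150/59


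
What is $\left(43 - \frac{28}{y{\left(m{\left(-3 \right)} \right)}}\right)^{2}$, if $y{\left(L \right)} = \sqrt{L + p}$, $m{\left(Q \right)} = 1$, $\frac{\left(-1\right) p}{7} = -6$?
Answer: $\frac{80291}{43} - 56 \sqrt{43} \approx 1500.0$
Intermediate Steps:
$p = 42$ ($p = \left(-7\right) \left(-6\right) = 42$)
$y{\left(L \right)} = \sqrt{42 + L}$ ($y{\left(L \right)} = \sqrt{L + 42} = \sqrt{42 + L}$)
$\left(43 - \frac{28}{y{\left(m{\left(-3 \right)} \right)}}\right)^{2} = \left(43 - \frac{28}{\sqrt{42 + 1}}\right)^{2} = \left(43 - \frac{28}{\sqrt{43}}\right)^{2} = \left(43 - 28 \frac{\sqrt{43}}{43}\right)^{2} = \left(43 - \frac{28 \sqrt{43}}{43}\right)^{2}$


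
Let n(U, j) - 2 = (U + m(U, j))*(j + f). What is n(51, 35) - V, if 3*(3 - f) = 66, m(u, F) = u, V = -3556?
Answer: 5190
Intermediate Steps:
f = -19 (f = 3 - 1/3*66 = 3 - 22 = -19)
n(U, j) = 2 + 2*U*(-19 + j) (n(U, j) = 2 + (U + U)*(j - 19) = 2 + (2*U)*(-19 + j) = 2 + 2*U*(-19 + j))
n(51, 35) - V = (2 - 38*51 + 2*51*35) - 1*(-3556) = (2 - 1938 + 3570) + 3556 = 1634 + 3556 = 5190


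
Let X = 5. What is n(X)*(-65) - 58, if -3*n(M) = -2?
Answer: -304/3 ≈ -101.33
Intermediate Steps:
n(M) = ⅔ (n(M) = -⅓*(-2) = ⅔)
n(X)*(-65) - 58 = (⅔)*(-65) - 58 = -130/3 - 58 = -304/3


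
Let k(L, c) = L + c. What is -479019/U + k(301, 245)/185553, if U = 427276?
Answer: -29550039937/26427447876 ≈ -1.1182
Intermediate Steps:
-479019/U + k(301, 245)/185553 = -479019/427276 + (301 + 245)/185553 = -479019*1/427276 + 546*(1/185553) = -479019/427276 + 182/61851 = -29550039937/26427447876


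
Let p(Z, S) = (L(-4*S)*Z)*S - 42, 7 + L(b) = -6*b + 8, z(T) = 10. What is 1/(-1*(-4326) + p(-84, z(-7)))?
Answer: -1/198156 ≈ -5.0465e-6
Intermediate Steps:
L(b) = 1 - 6*b (L(b) = -7 + (-6*b + 8) = -7 + (8 - 6*b) = 1 - 6*b)
p(Z, S) = -42 + S*Z*(1 + 24*S) (p(Z, S) = ((1 - (-24)*S)*Z)*S - 42 = ((1 + 24*S)*Z)*S - 42 = (Z*(1 + 24*S))*S - 42 = S*Z*(1 + 24*S) - 42 = -42 + S*Z*(1 + 24*S))
1/(-1*(-4326) + p(-84, z(-7))) = 1/(-1*(-4326) + (-42 + 10*(-84) + 24*(-84)*10²)) = 1/(4326 + (-42 - 840 + 24*(-84)*100)) = 1/(4326 + (-42 - 840 - 201600)) = 1/(4326 - 202482) = 1/(-198156) = -1/198156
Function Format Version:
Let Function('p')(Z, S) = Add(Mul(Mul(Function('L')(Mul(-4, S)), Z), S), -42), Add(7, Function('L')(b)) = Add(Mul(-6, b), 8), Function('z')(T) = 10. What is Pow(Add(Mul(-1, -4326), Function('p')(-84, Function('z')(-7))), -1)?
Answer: Rational(-1, 198156) ≈ -5.0465e-6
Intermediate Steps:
Function('L')(b) = Add(1, Mul(-6, b)) (Function('L')(b) = Add(-7, Add(Mul(-6, b), 8)) = Add(-7, Add(8, Mul(-6, b))) = Add(1, Mul(-6, b)))
Function('p')(Z, S) = Add(-42, Mul(S, Z, Add(1, Mul(24, S)))) (Function('p')(Z, S) = Add(Mul(Mul(Add(1, Mul(-6, Mul(-4, S))), Z), S), -42) = Add(Mul(Mul(Add(1, Mul(24, S)), Z), S), -42) = Add(Mul(Mul(Z, Add(1, Mul(24, S))), S), -42) = Add(Mul(S, Z, Add(1, Mul(24, S))), -42) = Add(-42, Mul(S, Z, Add(1, Mul(24, S)))))
Pow(Add(Mul(-1, -4326), Function('p')(-84, Function('z')(-7))), -1) = Pow(Add(Mul(-1, -4326), Add(-42, Mul(10, -84), Mul(24, -84, Pow(10, 2)))), -1) = Pow(Add(4326, Add(-42, -840, Mul(24, -84, 100))), -1) = Pow(Add(4326, Add(-42, -840, -201600)), -1) = Pow(Add(4326, -202482), -1) = Pow(-198156, -1) = Rational(-1, 198156)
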